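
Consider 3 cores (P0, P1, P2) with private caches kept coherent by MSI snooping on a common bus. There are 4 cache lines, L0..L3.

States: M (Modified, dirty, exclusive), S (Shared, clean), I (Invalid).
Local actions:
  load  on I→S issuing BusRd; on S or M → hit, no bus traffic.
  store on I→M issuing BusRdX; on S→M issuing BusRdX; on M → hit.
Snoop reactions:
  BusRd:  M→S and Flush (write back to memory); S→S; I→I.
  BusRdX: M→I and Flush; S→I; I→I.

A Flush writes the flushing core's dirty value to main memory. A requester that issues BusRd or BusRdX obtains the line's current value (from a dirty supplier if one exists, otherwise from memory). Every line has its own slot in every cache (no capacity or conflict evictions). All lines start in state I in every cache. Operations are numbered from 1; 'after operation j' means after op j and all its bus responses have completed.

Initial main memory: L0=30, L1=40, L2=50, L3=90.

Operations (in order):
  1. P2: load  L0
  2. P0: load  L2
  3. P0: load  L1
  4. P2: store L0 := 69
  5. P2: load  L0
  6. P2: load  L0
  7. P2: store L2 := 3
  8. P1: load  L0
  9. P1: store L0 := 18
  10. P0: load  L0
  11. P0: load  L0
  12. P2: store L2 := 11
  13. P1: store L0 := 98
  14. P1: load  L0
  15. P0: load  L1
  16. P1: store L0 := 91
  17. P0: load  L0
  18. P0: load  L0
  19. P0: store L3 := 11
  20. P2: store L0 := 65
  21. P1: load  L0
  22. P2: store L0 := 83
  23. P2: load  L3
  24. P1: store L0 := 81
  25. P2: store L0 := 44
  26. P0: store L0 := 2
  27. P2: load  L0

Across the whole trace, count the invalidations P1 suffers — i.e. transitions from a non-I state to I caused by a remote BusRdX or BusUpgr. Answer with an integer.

invalidations = 3

1. P2: load  L0  bus=[BusRd]  L0: P0=I P1=I P2=S  mem[L0]=30
2. P0: load  L2  bus=[BusRd]  L2: P0=S P1=I P2=I  mem[L2]=50
3. P0: load  L1  bus=[BusRd]  L1: P0=S P1=I P2=I  mem[L1]=40
4. P2: store L0 := 69  bus=[BusRdX]  L0: P0=I P1=I P2=M  mem[L0]=30
5. P2: load  L0  bus=[-]  L0: P0=I P1=I P2=M  mem[L0]=30
6. P2: load  L0  bus=[-]  L0: P0=I P1=I P2=M  mem[L0]=30
7. P2: store L2 := 3  bus=[BusRdX]  L2: P0=I P1=I P2=M  mem[L2]=50
8. P1: load  L0  bus=[BusRd,Flush]  L0: P0=I P1=S P2=S  mem[L0]=69
9. P1: store L0 := 18  bus=[BusRdX]  L0: P0=I P1=M P2=I  mem[L0]=69
10. P0: load  L0  bus=[BusRd,Flush]  L0: P0=S P1=S P2=I  mem[L0]=18
11. P0: load  L0  bus=[-]  L0: P0=S P1=S P2=I  mem[L0]=18
12. P2: store L2 := 11  bus=[-]  L2: P0=I P1=I P2=M  mem[L2]=50
13. P1: store L0 := 98  bus=[BusRdX]  L0: P0=I P1=M P2=I  mem[L0]=18
14. P1: load  L0  bus=[-]  L0: P0=I P1=M P2=I  mem[L0]=18
15. P0: load  L1  bus=[-]  L1: P0=S P1=I P2=I  mem[L1]=40
16. P1: store L0 := 91  bus=[-]  L0: P0=I P1=M P2=I  mem[L0]=18
17. P0: load  L0  bus=[BusRd,Flush]  L0: P0=S P1=S P2=I  mem[L0]=91
18. P0: load  L0  bus=[-]  L0: P0=S P1=S P2=I  mem[L0]=91
19. P0: store L3 := 11  bus=[BusRdX]  L3: P0=M P1=I P2=I  mem[L3]=90
20. P2: store L0 := 65  bus=[BusRdX]  L0: P0=I P1=I P2=M  mem[L0]=91
21. P1: load  L0  bus=[BusRd,Flush]  L0: P0=I P1=S P2=S  mem[L0]=65
22. P2: store L0 := 83  bus=[BusRdX]  L0: P0=I P1=I P2=M  mem[L0]=65
23. P2: load  L3  bus=[BusRd,Flush]  L3: P0=S P1=I P2=S  mem[L3]=11
24. P1: store L0 := 81  bus=[BusRdX,Flush]  L0: P0=I P1=M P2=I  mem[L0]=83
25. P2: store L0 := 44  bus=[BusRdX,Flush]  L0: P0=I P1=I P2=M  mem[L0]=81
26. P0: store L0 := 2  bus=[BusRdX,Flush]  L0: P0=M P1=I P2=I  mem[L0]=44
27. P2: load  L0  bus=[BusRd,Flush]  L0: P0=S P1=I P2=S  mem[L0]=2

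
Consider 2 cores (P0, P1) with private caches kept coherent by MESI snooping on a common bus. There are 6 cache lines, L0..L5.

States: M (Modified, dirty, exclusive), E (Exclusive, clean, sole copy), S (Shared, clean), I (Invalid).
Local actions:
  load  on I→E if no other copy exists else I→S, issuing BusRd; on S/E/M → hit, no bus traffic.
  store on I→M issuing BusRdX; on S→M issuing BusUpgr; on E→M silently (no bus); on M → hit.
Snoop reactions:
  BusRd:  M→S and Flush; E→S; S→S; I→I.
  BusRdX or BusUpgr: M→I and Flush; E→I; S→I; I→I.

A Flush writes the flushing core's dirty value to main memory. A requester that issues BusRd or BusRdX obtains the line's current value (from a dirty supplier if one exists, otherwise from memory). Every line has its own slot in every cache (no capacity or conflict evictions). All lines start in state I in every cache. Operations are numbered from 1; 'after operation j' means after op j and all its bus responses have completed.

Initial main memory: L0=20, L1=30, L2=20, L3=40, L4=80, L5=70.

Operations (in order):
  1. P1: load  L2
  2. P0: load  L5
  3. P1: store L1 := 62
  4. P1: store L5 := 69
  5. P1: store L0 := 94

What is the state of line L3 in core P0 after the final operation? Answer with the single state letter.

1. P1: load  L2  bus=[BusRd]  L2: P0=I P1=E  mem[L2]=20
2. P0: load  L5  bus=[BusRd]  L5: P0=E P1=I  mem[L5]=70
3. P1: store L1 := 62  bus=[BusRdX]  L1: P0=I P1=M  mem[L1]=30
4. P1: store L5 := 69  bus=[BusRdX]  L5: P0=I P1=M  mem[L5]=70
5. P1: store L0 := 94  bus=[BusRdX]  L0: P0=I P1=M  mem[L0]=20

state = I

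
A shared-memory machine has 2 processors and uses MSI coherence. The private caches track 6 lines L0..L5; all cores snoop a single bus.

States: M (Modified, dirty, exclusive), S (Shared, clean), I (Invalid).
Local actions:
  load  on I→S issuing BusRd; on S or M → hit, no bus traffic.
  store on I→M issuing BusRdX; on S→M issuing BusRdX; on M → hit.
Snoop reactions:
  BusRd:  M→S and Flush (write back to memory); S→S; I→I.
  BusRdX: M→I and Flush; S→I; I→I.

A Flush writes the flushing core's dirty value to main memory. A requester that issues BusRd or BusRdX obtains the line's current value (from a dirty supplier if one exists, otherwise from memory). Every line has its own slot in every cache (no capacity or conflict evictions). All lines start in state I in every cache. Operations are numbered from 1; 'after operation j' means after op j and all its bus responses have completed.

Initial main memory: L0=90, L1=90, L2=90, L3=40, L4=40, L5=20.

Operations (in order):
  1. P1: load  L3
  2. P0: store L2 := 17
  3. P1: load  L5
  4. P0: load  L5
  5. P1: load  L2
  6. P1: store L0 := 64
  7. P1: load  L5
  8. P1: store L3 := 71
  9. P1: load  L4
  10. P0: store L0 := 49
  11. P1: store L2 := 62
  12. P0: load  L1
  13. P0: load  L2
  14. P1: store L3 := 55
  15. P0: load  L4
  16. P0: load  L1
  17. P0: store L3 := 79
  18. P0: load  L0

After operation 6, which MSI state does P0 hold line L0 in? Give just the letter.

state = I

step 1: P1: load  L3  ⟶  IS  (L3)  txn=BusRd  M[L3]=40
step 2: P0: store L2 := 17  ⟶  MI  (L2)  txn=BusRdX  M[L2]=90
step 3: P1: load  L5  ⟶  IS  (L5)  txn=BusRd  M[L5]=20
step 4: P0: load  L5  ⟶  SS  (L5)  txn=BusRd  M[L5]=20
step 5: P1: load  L2  ⟶  SS  (L2)  txn=BusRd+Flush  M[L2]=17
step 6: P1: store L0 := 64  ⟶  IM  (L0)  txn=BusRdX  M[L0]=90
step 7: P1: load  L5  ⟶  SS  (L5)  txn=∅  M[L5]=20
step 8: P1: store L3 := 71  ⟶  IM  (L3)  txn=BusRdX  M[L3]=40
step 9: P1: load  L4  ⟶  IS  (L4)  txn=BusRd  M[L4]=40
step 10: P0: store L0 := 49  ⟶  MI  (L0)  txn=BusRdX+Flush  M[L0]=64
step 11: P1: store L2 := 62  ⟶  IM  (L2)  txn=BusRdX  M[L2]=17
step 12: P0: load  L1  ⟶  SI  (L1)  txn=BusRd  M[L1]=90
step 13: P0: load  L2  ⟶  SS  (L2)  txn=BusRd+Flush  M[L2]=62
step 14: P1: store L3 := 55  ⟶  IM  (L3)  txn=∅  M[L3]=40
step 15: P0: load  L4  ⟶  SS  (L4)  txn=BusRd  M[L4]=40
step 16: P0: load  L1  ⟶  SI  (L1)  txn=∅  M[L1]=90
step 17: P0: store L3 := 79  ⟶  MI  (L3)  txn=BusRdX+Flush  M[L3]=55
step 18: P0: load  L0  ⟶  MI  (L0)  txn=∅  M[L0]=64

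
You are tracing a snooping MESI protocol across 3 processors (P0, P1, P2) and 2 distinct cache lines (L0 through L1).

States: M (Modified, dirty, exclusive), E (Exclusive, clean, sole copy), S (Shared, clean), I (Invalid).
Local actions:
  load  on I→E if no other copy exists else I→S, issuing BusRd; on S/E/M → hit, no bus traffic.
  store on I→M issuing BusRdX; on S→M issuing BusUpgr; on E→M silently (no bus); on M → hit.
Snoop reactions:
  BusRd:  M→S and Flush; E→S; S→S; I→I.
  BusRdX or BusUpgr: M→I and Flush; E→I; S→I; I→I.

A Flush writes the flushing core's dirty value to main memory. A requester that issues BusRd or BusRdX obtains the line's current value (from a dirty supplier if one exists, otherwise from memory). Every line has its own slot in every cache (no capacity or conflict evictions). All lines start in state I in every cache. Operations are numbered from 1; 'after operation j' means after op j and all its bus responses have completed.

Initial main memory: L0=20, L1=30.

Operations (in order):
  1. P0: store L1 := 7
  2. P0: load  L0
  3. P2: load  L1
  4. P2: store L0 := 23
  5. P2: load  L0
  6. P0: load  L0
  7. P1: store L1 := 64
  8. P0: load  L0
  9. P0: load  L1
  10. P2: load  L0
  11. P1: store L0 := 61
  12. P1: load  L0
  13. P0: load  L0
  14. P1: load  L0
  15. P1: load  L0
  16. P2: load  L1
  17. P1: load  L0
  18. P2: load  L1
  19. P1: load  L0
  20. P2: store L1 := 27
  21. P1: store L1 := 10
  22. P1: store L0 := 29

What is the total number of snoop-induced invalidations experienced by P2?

invalidations = 3

[1] P0: store L1 := 7 | P0:M(7), P1:I, P2:I | bus: BusRdX
[2] P0: load  L0 | P0:E(20), P1:I, P2:I | bus: BusRd
[3] P2: load  L1 | P0:S(7), P1:I, P2:S(7) | bus: BusRd,Flush
[4] P2: store L0 := 23 | P0:I, P1:I, P2:M(23) | bus: BusRdX
[5] P2: load  L0 | P0:I, P1:I, P2:M(23) | bus: none
[6] P0: load  L0 | P0:S(23), P1:I, P2:S(23) | bus: BusRd,Flush
[7] P1: store L1 := 64 | P0:I, P1:M(64), P2:I | bus: BusRdX
[8] P0: load  L0 | P0:S(23), P1:I, P2:S(23) | bus: none
[9] P0: load  L1 | P0:S(64), P1:S(64), P2:I | bus: BusRd,Flush
[10] P2: load  L0 | P0:S(23), P1:I, P2:S(23) | bus: none
[11] P1: store L0 := 61 | P0:I, P1:M(61), P2:I | bus: BusRdX
[12] P1: load  L0 | P0:I, P1:M(61), P2:I | bus: none
[13] P0: load  L0 | P0:S(61), P1:S(61), P2:I | bus: BusRd,Flush
[14] P1: load  L0 | P0:S(61), P1:S(61), P2:I | bus: none
[15] P1: load  L0 | P0:S(61), P1:S(61), P2:I | bus: none
[16] P2: load  L1 | P0:S(64), P1:S(64), P2:S(64) | bus: BusRd
[17] P1: load  L0 | P0:S(61), P1:S(61), P2:I | bus: none
[18] P2: load  L1 | P0:S(64), P1:S(64), P2:S(64) | bus: none
[19] P1: load  L0 | P0:S(61), P1:S(61), P2:I | bus: none
[20] P2: store L1 := 27 | P0:I, P1:I, P2:M(27) | bus: BusUpgr
[21] P1: store L1 := 10 | P0:I, P1:M(10), P2:I | bus: BusRdX,Flush
[22] P1: store L0 := 29 | P0:I, P1:M(29), P2:I | bus: BusUpgr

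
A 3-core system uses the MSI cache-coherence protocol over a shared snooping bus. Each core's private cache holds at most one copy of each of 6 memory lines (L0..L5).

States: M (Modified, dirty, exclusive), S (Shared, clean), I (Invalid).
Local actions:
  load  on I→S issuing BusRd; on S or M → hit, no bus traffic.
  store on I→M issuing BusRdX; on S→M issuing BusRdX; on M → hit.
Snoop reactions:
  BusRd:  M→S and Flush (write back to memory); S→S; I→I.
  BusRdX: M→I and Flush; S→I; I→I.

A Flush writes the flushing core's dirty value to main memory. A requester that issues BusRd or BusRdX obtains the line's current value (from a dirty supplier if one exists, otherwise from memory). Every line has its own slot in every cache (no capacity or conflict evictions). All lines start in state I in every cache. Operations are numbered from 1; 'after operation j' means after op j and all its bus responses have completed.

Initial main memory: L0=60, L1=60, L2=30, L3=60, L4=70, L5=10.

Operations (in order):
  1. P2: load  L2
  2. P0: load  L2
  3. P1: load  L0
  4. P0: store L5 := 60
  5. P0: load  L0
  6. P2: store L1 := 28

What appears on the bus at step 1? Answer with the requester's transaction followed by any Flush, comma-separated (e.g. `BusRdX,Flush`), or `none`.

bus = BusRd

1. P2: load  L2  bus=[BusRd]  L2: P0=I P1=I P2=S  mem[L2]=30
2. P0: load  L2  bus=[BusRd]  L2: P0=S P1=I P2=S  mem[L2]=30
3. P1: load  L0  bus=[BusRd]  L0: P0=I P1=S P2=I  mem[L0]=60
4. P0: store L5 := 60  bus=[BusRdX]  L5: P0=M P1=I P2=I  mem[L5]=10
5. P0: load  L0  bus=[BusRd]  L0: P0=S P1=S P2=I  mem[L0]=60
6. P2: store L1 := 28  bus=[BusRdX]  L1: P0=I P1=I P2=M  mem[L1]=60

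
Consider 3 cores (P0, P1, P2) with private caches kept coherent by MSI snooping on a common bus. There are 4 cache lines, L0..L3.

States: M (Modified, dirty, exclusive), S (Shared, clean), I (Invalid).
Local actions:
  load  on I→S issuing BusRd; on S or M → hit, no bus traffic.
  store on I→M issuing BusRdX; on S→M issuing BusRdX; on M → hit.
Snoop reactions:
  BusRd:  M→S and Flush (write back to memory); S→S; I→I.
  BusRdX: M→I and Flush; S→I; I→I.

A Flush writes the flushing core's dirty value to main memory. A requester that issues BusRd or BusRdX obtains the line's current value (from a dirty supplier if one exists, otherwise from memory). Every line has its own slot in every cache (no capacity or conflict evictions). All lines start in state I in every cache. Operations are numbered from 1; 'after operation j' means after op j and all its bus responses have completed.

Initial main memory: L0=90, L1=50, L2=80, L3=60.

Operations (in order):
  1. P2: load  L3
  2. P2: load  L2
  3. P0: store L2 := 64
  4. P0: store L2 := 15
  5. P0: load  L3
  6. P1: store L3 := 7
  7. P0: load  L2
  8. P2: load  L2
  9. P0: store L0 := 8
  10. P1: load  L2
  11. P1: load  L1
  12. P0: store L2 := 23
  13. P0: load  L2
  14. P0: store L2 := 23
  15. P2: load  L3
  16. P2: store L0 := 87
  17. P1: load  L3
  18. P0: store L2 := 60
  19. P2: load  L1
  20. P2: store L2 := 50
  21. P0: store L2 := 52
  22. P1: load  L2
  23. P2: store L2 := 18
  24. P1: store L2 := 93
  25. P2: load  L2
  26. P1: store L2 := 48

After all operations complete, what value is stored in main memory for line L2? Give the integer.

[1] P2: load  L3 | P0:I, P1:I, P2:S(60) | bus: BusRd
[2] P2: load  L2 | P0:I, P1:I, P2:S(80) | bus: BusRd
[3] P0: store L2 := 64 | P0:M(64), P1:I, P2:I | bus: BusRdX
[4] P0: store L2 := 15 | P0:M(15), P1:I, P2:I | bus: none
[5] P0: load  L3 | P0:S(60), P1:I, P2:S(60) | bus: BusRd
[6] P1: store L3 := 7 | P0:I, P1:M(7), P2:I | bus: BusRdX
[7] P0: load  L2 | P0:M(15), P1:I, P2:I | bus: none
[8] P2: load  L2 | P0:S(15), P1:I, P2:S(15) | bus: BusRd,Flush
[9] P0: store L0 := 8 | P0:M(8), P1:I, P2:I | bus: BusRdX
[10] P1: load  L2 | P0:S(15), P1:S(15), P2:S(15) | bus: BusRd
[11] P1: load  L1 | P0:I, P1:S(50), P2:I | bus: BusRd
[12] P0: store L2 := 23 | P0:M(23), P1:I, P2:I | bus: BusRdX
[13] P0: load  L2 | P0:M(23), P1:I, P2:I | bus: none
[14] P0: store L2 := 23 | P0:M(23), P1:I, P2:I | bus: none
[15] P2: load  L3 | P0:I, P1:S(7), P2:S(7) | bus: BusRd,Flush
[16] P2: store L0 := 87 | P0:I, P1:I, P2:M(87) | bus: BusRdX,Flush
[17] P1: load  L3 | P0:I, P1:S(7), P2:S(7) | bus: none
[18] P0: store L2 := 60 | P0:M(60), P1:I, P2:I | bus: none
[19] P2: load  L1 | P0:I, P1:S(50), P2:S(50) | bus: BusRd
[20] P2: store L2 := 50 | P0:I, P1:I, P2:M(50) | bus: BusRdX,Flush
[21] P0: store L2 := 52 | P0:M(52), P1:I, P2:I | bus: BusRdX,Flush
[22] P1: load  L2 | P0:S(52), P1:S(52), P2:I | bus: BusRd,Flush
[23] P2: store L2 := 18 | P0:I, P1:I, P2:M(18) | bus: BusRdX
[24] P1: store L2 := 93 | P0:I, P1:M(93), P2:I | bus: BusRdX,Flush
[25] P2: load  L2 | P0:I, P1:S(93), P2:S(93) | bus: BusRd,Flush
[26] P1: store L2 := 48 | P0:I, P1:M(48), P2:I | bus: BusRdX

memory[L2] = 93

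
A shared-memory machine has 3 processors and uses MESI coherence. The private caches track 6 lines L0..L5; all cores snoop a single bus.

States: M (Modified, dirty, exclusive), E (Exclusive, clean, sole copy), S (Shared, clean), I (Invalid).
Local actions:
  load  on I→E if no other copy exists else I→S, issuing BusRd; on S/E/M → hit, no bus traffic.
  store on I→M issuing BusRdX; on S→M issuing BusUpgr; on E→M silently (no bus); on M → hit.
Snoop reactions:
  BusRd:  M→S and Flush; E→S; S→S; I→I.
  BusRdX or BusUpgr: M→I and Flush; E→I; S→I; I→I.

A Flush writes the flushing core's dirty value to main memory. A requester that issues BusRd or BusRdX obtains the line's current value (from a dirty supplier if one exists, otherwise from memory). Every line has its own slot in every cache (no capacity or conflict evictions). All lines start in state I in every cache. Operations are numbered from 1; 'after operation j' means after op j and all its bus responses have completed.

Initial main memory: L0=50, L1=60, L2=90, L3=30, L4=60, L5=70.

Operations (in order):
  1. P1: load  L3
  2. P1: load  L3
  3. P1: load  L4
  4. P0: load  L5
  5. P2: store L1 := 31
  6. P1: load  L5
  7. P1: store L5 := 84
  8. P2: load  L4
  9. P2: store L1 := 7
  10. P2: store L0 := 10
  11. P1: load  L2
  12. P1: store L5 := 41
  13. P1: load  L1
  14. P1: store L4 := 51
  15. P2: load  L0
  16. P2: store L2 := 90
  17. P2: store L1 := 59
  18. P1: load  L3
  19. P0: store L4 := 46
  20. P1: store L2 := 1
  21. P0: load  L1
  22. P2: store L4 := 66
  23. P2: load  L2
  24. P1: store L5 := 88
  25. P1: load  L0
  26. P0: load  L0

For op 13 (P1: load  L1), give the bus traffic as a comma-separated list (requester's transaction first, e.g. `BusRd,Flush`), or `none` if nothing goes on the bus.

[1] P1: load  L3 | P0:I, P1:E(30), P2:I | bus: BusRd
[2] P1: load  L3 | P0:I, P1:E(30), P2:I | bus: none
[3] P1: load  L4 | P0:I, P1:E(60), P2:I | bus: BusRd
[4] P0: load  L5 | P0:E(70), P1:I, P2:I | bus: BusRd
[5] P2: store L1 := 31 | P0:I, P1:I, P2:M(31) | bus: BusRdX
[6] P1: load  L5 | P0:S(70), P1:S(70), P2:I | bus: BusRd
[7] P1: store L5 := 84 | P0:I, P1:M(84), P2:I | bus: BusUpgr
[8] P2: load  L4 | P0:I, P1:S(60), P2:S(60) | bus: BusRd
[9] P2: store L1 := 7 | P0:I, P1:I, P2:M(7) | bus: none
[10] P2: store L0 := 10 | P0:I, P1:I, P2:M(10) | bus: BusRdX
[11] P1: load  L2 | P0:I, P1:E(90), P2:I | bus: BusRd
[12] P1: store L5 := 41 | P0:I, P1:M(41), P2:I | bus: none
[13] P1: load  L1 | P0:I, P1:S(7), P2:S(7) | bus: BusRd,Flush
[14] P1: store L4 := 51 | P0:I, P1:M(51), P2:I | bus: BusUpgr
[15] P2: load  L0 | P0:I, P1:I, P2:M(10) | bus: none
[16] P2: store L2 := 90 | P0:I, P1:I, P2:M(90) | bus: BusRdX
[17] P2: store L1 := 59 | P0:I, P1:I, P2:M(59) | bus: BusUpgr
[18] P1: load  L3 | P0:I, P1:E(30), P2:I | bus: none
[19] P0: store L4 := 46 | P0:M(46), P1:I, P2:I | bus: BusRdX,Flush
[20] P1: store L2 := 1 | P0:I, P1:M(1), P2:I | bus: BusRdX,Flush
[21] P0: load  L1 | P0:S(59), P1:I, P2:S(59) | bus: BusRd,Flush
[22] P2: store L4 := 66 | P0:I, P1:I, P2:M(66) | bus: BusRdX,Flush
[23] P2: load  L2 | P0:I, P1:S(1), P2:S(1) | bus: BusRd,Flush
[24] P1: store L5 := 88 | P0:I, P1:M(88), P2:I | bus: none
[25] P1: load  L0 | P0:I, P1:S(10), P2:S(10) | bus: BusRd,Flush
[26] P0: load  L0 | P0:S(10), P1:S(10), P2:S(10) | bus: BusRd

bus = BusRd,Flush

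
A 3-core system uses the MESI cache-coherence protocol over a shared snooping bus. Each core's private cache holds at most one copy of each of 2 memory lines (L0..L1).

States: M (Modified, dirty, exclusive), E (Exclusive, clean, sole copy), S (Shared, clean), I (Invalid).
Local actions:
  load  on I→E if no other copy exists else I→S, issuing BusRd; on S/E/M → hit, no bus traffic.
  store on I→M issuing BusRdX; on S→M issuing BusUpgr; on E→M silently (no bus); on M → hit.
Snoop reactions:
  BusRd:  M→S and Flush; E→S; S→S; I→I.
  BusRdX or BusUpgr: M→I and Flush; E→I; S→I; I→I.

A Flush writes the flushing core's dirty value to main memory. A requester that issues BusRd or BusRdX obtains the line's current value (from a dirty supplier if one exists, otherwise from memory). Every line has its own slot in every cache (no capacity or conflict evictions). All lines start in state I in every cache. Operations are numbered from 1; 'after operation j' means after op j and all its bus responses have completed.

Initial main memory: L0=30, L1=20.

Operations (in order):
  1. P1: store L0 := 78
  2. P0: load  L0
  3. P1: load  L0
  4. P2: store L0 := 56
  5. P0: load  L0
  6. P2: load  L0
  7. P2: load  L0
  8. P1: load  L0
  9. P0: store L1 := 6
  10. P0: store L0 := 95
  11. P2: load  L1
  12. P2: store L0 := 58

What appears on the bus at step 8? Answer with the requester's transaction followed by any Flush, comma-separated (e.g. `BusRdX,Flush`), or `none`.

bus = BusRd

[1] P1: store L0 := 78 | P0:I, P1:M(78), P2:I | bus: BusRdX
[2] P0: load  L0 | P0:S(78), P1:S(78), P2:I | bus: BusRd,Flush
[3] P1: load  L0 | P0:S(78), P1:S(78), P2:I | bus: none
[4] P2: store L0 := 56 | P0:I, P1:I, P2:M(56) | bus: BusRdX
[5] P0: load  L0 | P0:S(56), P1:I, P2:S(56) | bus: BusRd,Flush
[6] P2: load  L0 | P0:S(56), P1:I, P2:S(56) | bus: none
[7] P2: load  L0 | P0:S(56), P1:I, P2:S(56) | bus: none
[8] P1: load  L0 | P0:S(56), P1:S(56), P2:S(56) | bus: BusRd
[9] P0: store L1 := 6 | P0:M(6), P1:I, P2:I | bus: BusRdX
[10] P0: store L0 := 95 | P0:M(95), P1:I, P2:I | bus: BusUpgr
[11] P2: load  L1 | P0:S(6), P1:I, P2:S(6) | bus: BusRd,Flush
[12] P2: store L0 := 58 | P0:I, P1:I, P2:M(58) | bus: BusRdX,Flush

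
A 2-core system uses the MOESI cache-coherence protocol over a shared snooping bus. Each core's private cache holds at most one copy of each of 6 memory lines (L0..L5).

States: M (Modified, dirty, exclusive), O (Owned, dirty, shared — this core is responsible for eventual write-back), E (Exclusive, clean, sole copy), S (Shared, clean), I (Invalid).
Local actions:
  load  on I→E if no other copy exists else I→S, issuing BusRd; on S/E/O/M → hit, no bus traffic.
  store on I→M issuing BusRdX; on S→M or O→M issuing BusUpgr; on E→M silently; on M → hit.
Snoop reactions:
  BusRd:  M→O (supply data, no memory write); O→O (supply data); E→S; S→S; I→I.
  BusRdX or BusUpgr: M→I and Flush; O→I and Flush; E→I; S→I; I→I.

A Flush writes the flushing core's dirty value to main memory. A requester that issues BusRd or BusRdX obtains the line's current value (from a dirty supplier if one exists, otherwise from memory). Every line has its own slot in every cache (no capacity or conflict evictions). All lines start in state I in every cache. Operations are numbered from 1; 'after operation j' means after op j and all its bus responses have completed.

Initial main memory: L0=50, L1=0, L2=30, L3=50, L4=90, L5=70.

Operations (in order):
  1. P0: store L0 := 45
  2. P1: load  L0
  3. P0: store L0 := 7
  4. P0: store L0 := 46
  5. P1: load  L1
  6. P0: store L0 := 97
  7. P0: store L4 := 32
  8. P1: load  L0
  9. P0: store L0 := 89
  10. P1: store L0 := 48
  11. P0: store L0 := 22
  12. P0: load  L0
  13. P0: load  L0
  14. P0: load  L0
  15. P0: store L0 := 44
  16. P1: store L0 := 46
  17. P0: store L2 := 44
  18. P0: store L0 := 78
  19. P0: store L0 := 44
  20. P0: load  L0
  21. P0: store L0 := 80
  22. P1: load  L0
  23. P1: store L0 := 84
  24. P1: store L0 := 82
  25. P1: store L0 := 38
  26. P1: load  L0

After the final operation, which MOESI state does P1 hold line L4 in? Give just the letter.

state = I

1. P0: store L0 := 45  bus=[BusRdX]  L0: P0=M P1=I  mem[L0]=50
2. P1: load  L0  bus=[BusRd]  L0: P0=O P1=S  mem[L0]=50
3. P0: store L0 := 7  bus=[BusUpgr]  L0: P0=M P1=I  mem[L0]=50
4. P0: store L0 := 46  bus=[-]  L0: P0=M P1=I  mem[L0]=50
5. P1: load  L1  bus=[BusRd]  L1: P0=I P1=E  mem[L1]=0
6. P0: store L0 := 97  bus=[-]  L0: P0=M P1=I  mem[L0]=50
7. P0: store L4 := 32  bus=[BusRdX]  L4: P0=M P1=I  mem[L4]=90
8. P1: load  L0  bus=[BusRd]  L0: P0=O P1=S  mem[L0]=50
9. P0: store L0 := 89  bus=[BusUpgr]  L0: P0=M P1=I  mem[L0]=50
10. P1: store L0 := 48  bus=[BusRdX,Flush]  L0: P0=I P1=M  mem[L0]=89
11. P0: store L0 := 22  bus=[BusRdX,Flush]  L0: P0=M P1=I  mem[L0]=48
12. P0: load  L0  bus=[-]  L0: P0=M P1=I  mem[L0]=48
13. P0: load  L0  bus=[-]  L0: P0=M P1=I  mem[L0]=48
14. P0: load  L0  bus=[-]  L0: P0=M P1=I  mem[L0]=48
15. P0: store L0 := 44  bus=[-]  L0: P0=M P1=I  mem[L0]=48
16. P1: store L0 := 46  bus=[BusRdX,Flush]  L0: P0=I P1=M  mem[L0]=44
17. P0: store L2 := 44  bus=[BusRdX]  L2: P0=M P1=I  mem[L2]=30
18. P0: store L0 := 78  bus=[BusRdX,Flush]  L0: P0=M P1=I  mem[L0]=46
19. P0: store L0 := 44  bus=[-]  L0: P0=M P1=I  mem[L0]=46
20. P0: load  L0  bus=[-]  L0: P0=M P1=I  mem[L0]=46
21. P0: store L0 := 80  bus=[-]  L0: P0=M P1=I  mem[L0]=46
22. P1: load  L0  bus=[BusRd]  L0: P0=O P1=S  mem[L0]=46
23. P1: store L0 := 84  bus=[BusUpgr,Flush]  L0: P0=I P1=M  mem[L0]=80
24. P1: store L0 := 82  bus=[-]  L0: P0=I P1=M  mem[L0]=80
25. P1: store L0 := 38  bus=[-]  L0: P0=I P1=M  mem[L0]=80
26. P1: load  L0  bus=[-]  L0: P0=I P1=M  mem[L0]=80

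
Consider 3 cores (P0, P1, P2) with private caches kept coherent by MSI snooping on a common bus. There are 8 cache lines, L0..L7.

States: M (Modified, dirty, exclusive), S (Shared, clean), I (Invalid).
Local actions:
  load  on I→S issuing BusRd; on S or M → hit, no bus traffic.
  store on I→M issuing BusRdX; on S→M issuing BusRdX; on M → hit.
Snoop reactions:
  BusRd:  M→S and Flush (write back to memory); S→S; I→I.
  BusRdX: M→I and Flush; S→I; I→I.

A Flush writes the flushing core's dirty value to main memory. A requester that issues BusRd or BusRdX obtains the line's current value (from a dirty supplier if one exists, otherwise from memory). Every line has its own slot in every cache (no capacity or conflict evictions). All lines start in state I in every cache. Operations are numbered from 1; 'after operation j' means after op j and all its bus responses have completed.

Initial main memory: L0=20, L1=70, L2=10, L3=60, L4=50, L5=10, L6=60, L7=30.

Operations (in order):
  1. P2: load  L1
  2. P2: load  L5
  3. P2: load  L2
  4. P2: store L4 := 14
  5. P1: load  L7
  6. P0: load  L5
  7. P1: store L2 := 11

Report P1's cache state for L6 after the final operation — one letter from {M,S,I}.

state = I

1. P2: load  L1  bus=[BusRd]  L1: P0=I P1=I P2=S  mem[L1]=70
2. P2: load  L5  bus=[BusRd]  L5: P0=I P1=I P2=S  mem[L5]=10
3. P2: load  L2  bus=[BusRd]  L2: P0=I P1=I P2=S  mem[L2]=10
4. P2: store L4 := 14  bus=[BusRdX]  L4: P0=I P1=I P2=M  mem[L4]=50
5. P1: load  L7  bus=[BusRd]  L7: P0=I P1=S P2=I  mem[L7]=30
6. P0: load  L5  bus=[BusRd]  L5: P0=S P1=I P2=S  mem[L5]=10
7. P1: store L2 := 11  bus=[BusRdX]  L2: P0=I P1=M P2=I  mem[L2]=10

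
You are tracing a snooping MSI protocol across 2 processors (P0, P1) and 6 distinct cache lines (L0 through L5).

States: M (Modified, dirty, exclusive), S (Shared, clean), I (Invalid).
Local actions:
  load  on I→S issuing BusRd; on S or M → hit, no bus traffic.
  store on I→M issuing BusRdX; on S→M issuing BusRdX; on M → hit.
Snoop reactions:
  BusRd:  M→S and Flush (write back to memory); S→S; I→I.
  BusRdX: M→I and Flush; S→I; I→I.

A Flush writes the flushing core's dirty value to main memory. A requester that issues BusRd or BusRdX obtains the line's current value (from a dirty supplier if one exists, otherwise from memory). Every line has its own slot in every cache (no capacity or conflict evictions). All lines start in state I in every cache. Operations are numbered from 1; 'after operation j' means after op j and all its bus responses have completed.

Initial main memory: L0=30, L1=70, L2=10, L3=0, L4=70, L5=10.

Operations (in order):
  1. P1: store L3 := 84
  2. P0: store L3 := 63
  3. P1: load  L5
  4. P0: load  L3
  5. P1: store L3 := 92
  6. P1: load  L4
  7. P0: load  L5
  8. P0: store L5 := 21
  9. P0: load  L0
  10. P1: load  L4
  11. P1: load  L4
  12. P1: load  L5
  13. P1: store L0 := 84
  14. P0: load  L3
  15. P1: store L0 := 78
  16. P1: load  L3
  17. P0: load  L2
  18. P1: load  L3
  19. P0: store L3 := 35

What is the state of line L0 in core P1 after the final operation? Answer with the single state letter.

state = M

[1] P1: store L3 := 84 | P0:I, P1:M(84) | bus: BusRdX
[2] P0: store L3 := 63 | P0:M(63), P1:I | bus: BusRdX,Flush
[3] P1: load  L5 | P0:I, P1:S(10) | bus: BusRd
[4] P0: load  L3 | P0:M(63), P1:I | bus: none
[5] P1: store L3 := 92 | P0:I, P1:M(92) | bus: BusRdX,Flush
[6] P1: load  L4 | P0:I, P1:S(70) | bus: BusRd
[7] P0: load  L5 | P0:S(10), P1:S(10) | bus: BusRd
[8] P0: store L5 := 21 | P0:M(21), P1:I | bus: BusRdX
[9] P0: load  L0 | P0:S(30), P1:I | bus: BusRd
[10] P1: load  L4 | P0:I, P1:S(70) | bus: none
[11] P1: load  L4 | P0:I, P1:S(70) | bus: none
[12] P1: load  L5 | P0:S(21), P1:S(21) | bus: BusRd,Flush
[13] P1: store L0 := 84 | P0:I, P1:M(84) | bus: BusRdX
[14] P0: load  L3 | P0:S(92), P1:S(92) | bus: BusRd,Flush
[15] P1: store L0 := 78 | P0:I, P1:M(78) | bus: none
[16] P1: load  L3 | P0:S(92), P1:S(92) | bus: none
[17] P0: load  L2 | P0:S(10), P1:I | bus: BusRd
[18] P1: load  L3 | P0:S(92), P1:S(92) | bus: none
[19] P0: store L3 := 35 | P0:M(35), P1:I | bus: BusRdX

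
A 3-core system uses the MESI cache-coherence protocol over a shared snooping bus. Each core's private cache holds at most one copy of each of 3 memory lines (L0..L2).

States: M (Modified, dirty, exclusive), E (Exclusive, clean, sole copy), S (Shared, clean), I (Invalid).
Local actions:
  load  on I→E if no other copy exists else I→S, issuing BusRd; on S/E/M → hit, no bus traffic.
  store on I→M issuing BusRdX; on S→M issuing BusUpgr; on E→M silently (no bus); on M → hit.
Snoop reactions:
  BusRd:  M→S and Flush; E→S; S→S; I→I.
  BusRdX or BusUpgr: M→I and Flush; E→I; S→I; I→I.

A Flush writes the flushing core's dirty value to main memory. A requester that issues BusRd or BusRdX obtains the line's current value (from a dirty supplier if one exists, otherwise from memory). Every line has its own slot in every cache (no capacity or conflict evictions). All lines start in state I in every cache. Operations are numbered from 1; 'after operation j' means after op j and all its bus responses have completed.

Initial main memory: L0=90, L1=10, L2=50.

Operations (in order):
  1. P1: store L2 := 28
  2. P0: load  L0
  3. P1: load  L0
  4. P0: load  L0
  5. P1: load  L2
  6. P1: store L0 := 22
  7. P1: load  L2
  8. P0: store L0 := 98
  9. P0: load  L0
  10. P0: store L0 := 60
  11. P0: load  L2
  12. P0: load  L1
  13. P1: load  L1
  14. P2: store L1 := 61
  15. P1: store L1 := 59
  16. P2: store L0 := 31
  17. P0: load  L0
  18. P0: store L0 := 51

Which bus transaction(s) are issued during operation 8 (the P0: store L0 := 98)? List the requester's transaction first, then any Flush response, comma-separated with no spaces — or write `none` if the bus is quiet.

bus = BusRdX,Flush

1. P1: store L2 := 28  bus=[BusRdX]  L2: P0=I P1=M P2=I  mem[L2]=50
2. P0: load  L0  bus=[BusRd]  L0: P0=E P1=I P2=I  mem[L0]=90
3. P1: load  L0  bus=[BusRd]  L0: P0=S P1=S P2=I  mem[L0]=90
4. P0: load  L0  bus=[-]  L0: P0=S P1=S P2=I  mem[L0]=90
5. P1: load  L2  bus=[-]  L2: P0=I P1=M P2=I  mem[L2]=50
6. P1: store L0 := 22  bus=[BusUpgr]  L0: P0=I P1=M P2=I  mem[L0]=90
7. P1: load  L2  bus=[-]  L2: P0=I P1=M P2=I  mem[L2]=50
8. P0: store L0 := 98  bus=[BusRdX,Flush]  L0: P0=M P1=I P2=I  mem[L0]=22
9. P0: load  L0  bus=[-]  L0: P0=M P1=I P2=I  mem[L0]=22
10. P0: store L0 := 60  bus=[-]  L0: P0=M P1=I P2=I  mem[L0]=22
11. P0: load  L2  bus=[BusRd,Flush]  L2: P0=S P1=S P2=I  mem[L2]=28
12. P0: load  L1  bus=[BusRd]  L1: P0=E P1=I P2=I  mem[L1]=10
13. P1: load  L1  bus=[BusRd]  L1: P0=S P1=S P2=I  mem[L1]=10
14. P2: store L1 := 61  bus=[BusRdX]  L1: P0=I P1=I P2=M  mem[L1]=10
15. P1: store L1 := 59  bus=[BusRdX,Flush]  L1: P0=I P1=M P2=I  mem[L1]=61
16. P2: store L0 := 31  bus=[BusRdX,Flush]  L0: P0=I P1=I P2=M  mem[L0]=60
17. P0: load  L0  bus=[BusRd,Flush]  L0: P0=S P1=I P2=S  mem[L0]=31
18. P0: store L0 := 51  bus=[BusUpgr]  L0: P0=M P1=I P2=I  mem[L0]=31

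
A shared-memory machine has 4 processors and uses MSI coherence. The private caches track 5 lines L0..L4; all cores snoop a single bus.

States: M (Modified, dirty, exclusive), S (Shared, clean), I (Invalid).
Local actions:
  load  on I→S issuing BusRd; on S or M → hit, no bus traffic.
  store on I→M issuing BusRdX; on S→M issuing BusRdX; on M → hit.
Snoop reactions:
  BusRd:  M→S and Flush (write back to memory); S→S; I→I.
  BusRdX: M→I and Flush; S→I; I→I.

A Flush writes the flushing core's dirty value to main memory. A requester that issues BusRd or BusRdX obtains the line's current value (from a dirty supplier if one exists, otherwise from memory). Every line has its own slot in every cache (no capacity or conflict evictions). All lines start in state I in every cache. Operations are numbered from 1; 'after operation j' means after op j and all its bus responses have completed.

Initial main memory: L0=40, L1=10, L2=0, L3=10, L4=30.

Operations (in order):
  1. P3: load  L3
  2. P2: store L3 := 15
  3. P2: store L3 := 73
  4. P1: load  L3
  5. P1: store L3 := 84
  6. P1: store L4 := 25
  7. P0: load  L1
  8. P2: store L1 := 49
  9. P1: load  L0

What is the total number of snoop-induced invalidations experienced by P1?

[1] P3: load  L3 | P0:I, P1:I, P2:I, P3:S(10) | bus: BusRd
[2] P2: store L3 := 15 | P0:I, P1:I, P2:M(15), P3:I | bus: BusRdX
[3] P2: store L3 := 73 | P0:I, P1:I, P2:M(73), P3:I | bus: none
[4] P1: load  L3 | P0:I, P1:S(73), P2:S(73), P3:I | bus: BusRd,Flush
[5] P1: store L3 := 84 | P0:I, P1:M(84), P2:I, P3:I | bus: BusRdX
[6] P1: store L4 := 25 | P0:I, P1:M(25), P2:I, P3:I | bus: BusRdX
[7] P0: load  L1 | P0:S(10), P1:I, P2:I, P3:I | bus: BusRd
[8] P2: store L1 := 49 | P0:I, P1:I, P2:M(49), P3:I | bus: BusRdX
[9] P1: load  L0 | P0:I, P1:S(40), P2:I, P3:I | bus: BusRd

invalidations = 0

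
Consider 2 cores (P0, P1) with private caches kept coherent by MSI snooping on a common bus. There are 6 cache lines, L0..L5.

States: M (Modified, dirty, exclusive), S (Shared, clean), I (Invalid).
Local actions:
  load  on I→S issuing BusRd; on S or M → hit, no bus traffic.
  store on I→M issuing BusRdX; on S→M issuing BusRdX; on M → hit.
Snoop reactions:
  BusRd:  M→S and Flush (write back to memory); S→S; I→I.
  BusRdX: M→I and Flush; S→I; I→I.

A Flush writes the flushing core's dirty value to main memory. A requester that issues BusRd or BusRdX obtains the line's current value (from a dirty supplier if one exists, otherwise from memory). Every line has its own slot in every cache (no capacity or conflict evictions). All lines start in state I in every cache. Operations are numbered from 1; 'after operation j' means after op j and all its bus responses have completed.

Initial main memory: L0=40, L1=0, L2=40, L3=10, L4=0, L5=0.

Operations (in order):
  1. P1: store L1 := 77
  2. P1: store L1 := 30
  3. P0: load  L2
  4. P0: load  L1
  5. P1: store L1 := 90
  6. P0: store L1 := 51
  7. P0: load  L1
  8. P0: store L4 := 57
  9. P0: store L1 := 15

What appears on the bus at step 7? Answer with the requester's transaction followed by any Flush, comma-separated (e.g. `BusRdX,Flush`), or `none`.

1. P1: store L1 := 77  bus=[BusRdX]  L1: P0=I P1=M  mem[L1]=0
2. P1: store L1 := 30  bus=[-]  L1: P0=I P1=M  mem[L1]=0
3. P0: load  L2  bus=[BusRd]  L2: P0=S P1=I  mem[L2]=40
4. P0: load  L1  bus=[BusRd,Flush]  L1: P0=S P1=S  mem[L1]=30
5. P1: store L1 := 90  bus=[BusRdX]  L1: P0=I P1=M  mem[L1]=30
6. P0: store L1 := 51  bus=[BusRdX,Flush]  L1: P0=M P1=I  mem[L1]=90
7. P0: load  L1  bus=[-]  L1: P0=M P1=I  mem[L1]=90
8. P0: store L4 := 57  bus=[BusRdX]  L4: P0=M P1=I  mem[L4]=0
9. P0: store L1 := 15  bus=[-]  L1: P0=M P1=I  mem[L1]=90

bus = none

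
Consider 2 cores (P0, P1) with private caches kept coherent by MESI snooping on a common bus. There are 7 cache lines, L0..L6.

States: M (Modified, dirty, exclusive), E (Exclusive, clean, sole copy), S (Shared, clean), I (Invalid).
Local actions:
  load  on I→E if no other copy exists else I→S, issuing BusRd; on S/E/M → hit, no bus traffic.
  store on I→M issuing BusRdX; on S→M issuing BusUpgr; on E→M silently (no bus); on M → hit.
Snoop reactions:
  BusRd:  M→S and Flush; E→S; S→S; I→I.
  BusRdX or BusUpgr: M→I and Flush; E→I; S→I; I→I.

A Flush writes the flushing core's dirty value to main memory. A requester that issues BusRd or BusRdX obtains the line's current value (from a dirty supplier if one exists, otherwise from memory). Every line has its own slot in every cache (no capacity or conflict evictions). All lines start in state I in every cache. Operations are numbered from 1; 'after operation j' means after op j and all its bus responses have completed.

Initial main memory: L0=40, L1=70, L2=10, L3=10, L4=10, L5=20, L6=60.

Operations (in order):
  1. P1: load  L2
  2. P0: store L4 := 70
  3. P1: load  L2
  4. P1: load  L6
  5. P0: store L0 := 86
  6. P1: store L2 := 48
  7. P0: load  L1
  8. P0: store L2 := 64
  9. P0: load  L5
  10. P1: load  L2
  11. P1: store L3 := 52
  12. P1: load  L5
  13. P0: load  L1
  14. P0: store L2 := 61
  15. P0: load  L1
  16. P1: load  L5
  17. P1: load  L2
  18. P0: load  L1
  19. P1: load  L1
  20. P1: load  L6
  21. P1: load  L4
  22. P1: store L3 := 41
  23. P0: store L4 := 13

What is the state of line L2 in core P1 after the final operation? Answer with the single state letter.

state = S

step 1: P1: load  L2  ⟶  IE  (L2)  txn=BusRd  M[L2]=10
step 2: P0: store L4 := 70  ⟶  MI  (L4)  txn=BusRdX  M[L4]=10
step 3: P1: load  L2  ⟶  IE  (L2)  txn=∅  M[L2]=10
step 4: P1: load  L6  ⟶  IE  (L6)  txn=BusRd  M[L6]=60
step 5: P0: store L0 := 86  ⟶  MI  (L0)  txn=BusRdX  M[L0]=40
step 6: P1: store L2 := 48  ⟶  IM  (L2)  txn=∅  M[L2]=10
step 7: P0: load  L1  ⟶  EI  (L1)  txn=BusRd  M[L1]=70
step 8: P0: store L2 := 64  ⟶  MI  (L2)  txn=BusRdX+Flush  M[L2]=48
step 9: P0: load  L5  ⟶  EI  (L5)  txn=BusRd  M[L5]=20
step 10: P1: load  L2  ⟶  SS  (L2)  txn=BusRd+Flush  M[L2]=64
step 11: P1: store L3 := 52  ⟶  IM  (L3)  txn=BusRdX  M[L3]=10
step 12: P1: load  L5  ⟶  SS  (L5)  txn=BusRd  M[L5]=20
step 13: P0: load  L1  ⟶  EI  (L1)  txn=∅  M[L1]=70
step 14: P0: store L2 := 61  ⟶  MI  (L2)  txn=BusUpgr  M[L2]=64
step 15: P0: load  L1  ⟶  EI  (L1)  txn=∅  M[L1]=70
step 16: P1: load  L5  ⟶  SS  (L5)  txn=∅  M[L5]=20
step 17: P1: load  L2  ⟶  SS  (L2)  txn=BusRd+Flush  M[L2]=61
step 18: P0: load  L1  ⟶  EI  (L1)  txn=∅  M[L1]=70
step 19: P1: load  L1  ⟶  SS  (L1)  txn=BusRd  M[L1]=70
step 20: P1: load  L6  ⟶  IE  (L6)  txn=∅  M[L6]=60
step 21: P1: load  L4  ⟶  SS  (L4)  txn=BusRd+Flush  M[L4]=70
step 22: P1: store L3 := 41  ⟶  IM  (L3)  txn=∅  M[L3]=10
step 23: P0: store L4 := 13  ⟶  MI  (L4)  txn=BusUpgr  M[L4]=70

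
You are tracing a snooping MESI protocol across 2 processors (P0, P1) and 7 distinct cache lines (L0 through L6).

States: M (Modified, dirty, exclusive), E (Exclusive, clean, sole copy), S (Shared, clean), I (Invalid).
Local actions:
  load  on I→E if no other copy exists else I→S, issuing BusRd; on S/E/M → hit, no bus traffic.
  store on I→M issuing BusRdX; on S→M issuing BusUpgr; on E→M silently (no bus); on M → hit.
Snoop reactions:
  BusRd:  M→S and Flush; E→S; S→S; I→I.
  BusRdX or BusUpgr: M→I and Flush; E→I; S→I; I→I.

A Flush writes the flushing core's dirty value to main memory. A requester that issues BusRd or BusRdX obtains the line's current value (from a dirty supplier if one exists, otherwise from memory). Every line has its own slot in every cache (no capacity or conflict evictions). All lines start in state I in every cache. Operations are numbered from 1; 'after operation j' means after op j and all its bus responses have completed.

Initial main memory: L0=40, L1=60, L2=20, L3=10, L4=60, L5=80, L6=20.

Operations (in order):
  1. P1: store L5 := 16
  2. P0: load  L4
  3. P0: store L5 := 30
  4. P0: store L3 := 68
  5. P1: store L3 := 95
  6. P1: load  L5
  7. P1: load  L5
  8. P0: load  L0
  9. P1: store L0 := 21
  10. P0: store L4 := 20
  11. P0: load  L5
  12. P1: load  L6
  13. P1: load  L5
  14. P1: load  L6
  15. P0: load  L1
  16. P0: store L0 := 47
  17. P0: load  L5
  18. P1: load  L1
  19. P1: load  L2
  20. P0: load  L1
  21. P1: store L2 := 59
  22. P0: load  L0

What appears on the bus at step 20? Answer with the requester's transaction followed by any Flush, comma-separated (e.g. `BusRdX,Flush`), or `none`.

[1] P1: store L5 := 16 | P0:I, P1:M(16) | bus: BusRdX
[2] P0: load  L4 | P0:E(60), P1:I | bus: BusRd
[3] P0: store L5 := 30 | P0:M(30), P1:I | bus: BusRdX,Flush
[4] P0: store L3 := 68 | P0:M(68), P1:I | bus: BusRdX
[5] P1: store L3 := 95 | P0:I, P1:M(95) | bus: BusRdX,Flush
[6] P1: load  L5 | P0:S(30), P1:S(30) | bus: BusRd,Flush
[7] P1: load  L5 | P0:S(30), P1:S(30) | bus: none
[8] P0: load  L0 | P0:E(40), P1:I | bus: BusRd
[9] P1: store L0 := 21 | P0:I, P1:M(21) | bus: BusRdX
[10] P0: store L4 := 20 | P0:M(20), P1:I | bus: none
[11] P0: load  L5 | P0:S(30), P1:S(30) | bus: none
[12] P1: load  L6 | P0:I, P1:E(20) | bus: BusRd
[13] P1: load  L5 | P0:S(30), P1:S(30) | bus: none
[14] P1: load  L6 | P0:I, P1:E(20) | bus: none
[15] P0: load  L1 | P0:E(60), P1:I | bus: BusRd
[16] P0: store L0 := 47 | P0:M(47), P1:I | bus: BusRdX,Flush
[17] P0: load  L5 | P0:S(30), P1:S(30) | bus: none
[18] P1: load  L1 | P0:S(60), P1:S(60) | bus: BusRd
[19] P1: load  L2 | P0:I, P1:E(20) | bus: BusRd
[20] P0: load  L1 | P0:S(60), P1:S(60) | bus: none
[21] P1: store L2 := 59 | P0:I, P1:M(59) | bus: none
[22] P0: load  L0 | P0:M(47), P1:I | bus: none

bus = none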